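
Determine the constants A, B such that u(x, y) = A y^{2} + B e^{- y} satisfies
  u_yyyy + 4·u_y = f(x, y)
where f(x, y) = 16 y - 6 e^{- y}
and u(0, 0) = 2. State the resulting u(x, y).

Substitute the ansatz u = A y^{2} + B e^{- y} into the left-hand side.
Derivatives of the ansatz:
  u_yyyy = B e^{- y}
  u_y = 2 A y - B e^{- y}
Term by term:
  u_yyyy = B e^{- y}
  4·u_y = 8 A y - 4 B e^{- y}
So the left-hand side equals
  8 A y - 3 B e^{- y}
This must equal f(x, y) = 16 y - 6 e^{- y} identically.
Matching coefficients of the independent functions:
  [y]:  8 A = 16
  [e^{- y}]:  - 3 B = -6
Solving: A = 2, B = 2.
Check against the point condition:
  u(0, 0) = 2  ⟹  B = 2  ✓
Hence u(x, y) = 2 y^{2} + 2 e^{- y}.

Answer: u(x, y) = 2 y^{2} + 2 e^{- y}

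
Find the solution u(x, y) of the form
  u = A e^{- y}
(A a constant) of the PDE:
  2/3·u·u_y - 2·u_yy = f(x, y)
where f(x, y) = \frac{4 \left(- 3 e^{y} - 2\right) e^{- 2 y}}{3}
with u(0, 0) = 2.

Substitute the ansatz u = A e^{- y} into the left-hand side.
Derivatives of the ansatz:
  u_y = - A e^{- y}
  u_yy = A e^{- y}
Term by term:
  2/3·u·u_y = - \frac{2 A^{2} e^{- 2 y}}{3}
  -2·u_yy = - 2 A e^{- y}
So the left-hand side equals
  - \frac{2 A^{2} e^{- 2 y}}{3} - 2 A e^{- y}
This must equal f(x, y) identically; expanded, f = - 4 e^{- y} - \frac{8 e^{- 2 y}}{3}.
Matching coefficients of the independent functions:
  [e^{- 2 y}]:  - \frac{2 A^{2}}{3} = - \frac{8}{3}
  [e^{- y}]:  - 2 A = -4
Solving: A = 2.
Check against the point condition:
  u(0, 0) = 2  ⟹  A = 2  ✓
Hence u(x, y) = 2 e^{- y}.

Answer: u(x, y) = 2 e^{- y}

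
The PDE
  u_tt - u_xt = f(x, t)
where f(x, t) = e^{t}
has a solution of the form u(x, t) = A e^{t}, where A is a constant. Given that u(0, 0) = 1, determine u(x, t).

Substitute the ansatz u = A e^{t} into the left-hand side.
Derivatives of the ansatz:
  u_tt = A e^{t}
  u_xt = 0
Term by term:
  u_tt = A e^{t}
  -u_xt = 0
So the left-hand side equals
  A e^{t}
This must equal f(x, t) = e^{t} identically.
Matching coefficients of the independent functions:
  [e^{t}]:  A = 1
Solving: A = 1.
Check against the point condition:
  u(0, 0) = 1  ⟹  A = 1  ✓
Hence u(x, t) = e^{t}.

Answer: u(x, t) = e^{t}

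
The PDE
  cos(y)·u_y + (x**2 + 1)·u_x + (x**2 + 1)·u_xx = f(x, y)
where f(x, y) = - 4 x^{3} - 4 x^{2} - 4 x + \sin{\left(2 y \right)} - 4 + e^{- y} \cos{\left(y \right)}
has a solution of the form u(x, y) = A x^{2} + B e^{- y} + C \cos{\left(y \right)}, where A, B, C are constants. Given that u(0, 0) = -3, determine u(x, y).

Substitute the ansatz u = A x^{2} + B e^{- y} + C \cos{\left(y \right)} into the left-hand side.
Derivatives of the ansatz:
  u_y = - B e^{- y} - C \sin{\left(y \right)}
  u_x = 2 A x
  u_xx = 2 A
Term by term:
  cos(y)·u_y = - B e^{- y} \cos{\left(y \right)} - C \sin{\left(y \right)} \cos{\left(y \right)}
  (x**2 + 1)·u_x = 2 A x^{3} + 2 A x
  (x**2 + 1)·u_xx = 2 A x^{2} + 2 A
So the left-hand side equals
  2 A x^{3} + 2 A x^{2} + 2 A x + 2 A - B e^{- y} \cos{\left(y \right)} - C \sin{\left(y \right)} \cos{\left(y \right)}
This must equal f(x, y) identically; expanded, f = - 4 x^{3} - 4 x^{2} - 4 x + 2 \sin{\left(y \right)} \cos{\left(y \right)} - 4 + e^{- y} \cos{\left(y \right)}.
Matching coefficients of the independent functions:
  [constant term, x, x^{2}, x^{3}]:  2 A = -4
  [e^{- y} \cos{\left(y \right)}]:  - B = 1
  [\sin{\left(y \right)} \cos{\left(y \right)}]:  - C = 2
Solving: A = -2, B = -1, C = -2.
Check against the point condition:
  u(0, 0) = -3  ⟹  B + C = -3  ✓
Hence u(x, y) = - 2 x^{2} - 2 \cos{\left(y \right)} - e^{- y}.

Answer: u(x, y) = - 2 x^{2} - 2 \cos{\left(y \right)} - e^{- y}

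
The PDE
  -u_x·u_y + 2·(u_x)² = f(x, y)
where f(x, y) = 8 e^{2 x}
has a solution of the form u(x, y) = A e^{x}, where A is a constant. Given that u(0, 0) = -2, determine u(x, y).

Substitute the ansatz u = A e^{x} into the left-hand side.
Derivatives of the ansatz:
  u_x = A e^{x}
  u_y = 0
Term by term:
  -u_x·u_y = 0
  2·(u_x)² = 2 A^{2} e^{2 x}
So the left-hand side equals
  2 A^{2} e^{2 x}
This must equal f(x, y) = 8 e^{2 x} identically.
Matching coefficients of the independent functions:
  [e^{2 x}]:  2 A^{2} = 8
These equations allow (A) = (-2) or (2).
Impose the point condition(s):
  u(0, 0) = -2  ⟹  A = -2
Only A = -2 satisfies everything.
Hence u(x, y) = - 2 e^{x}.

Answer: u(x, y) = - 2 e^{x}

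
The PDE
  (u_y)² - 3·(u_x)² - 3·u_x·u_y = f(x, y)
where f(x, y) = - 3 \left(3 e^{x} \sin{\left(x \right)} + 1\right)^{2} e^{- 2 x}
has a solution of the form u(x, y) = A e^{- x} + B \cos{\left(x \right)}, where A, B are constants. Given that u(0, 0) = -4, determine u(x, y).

Answer: u(x, y) = - 3 \cos{\left(x \right)} - e^{- x}

Derivation:
Substitute the ansatz u = A e^{- x} + B \cos{\left(x \right)} into the left-hand side.
Derivatives of the ansatz:
  u_y = 0
  u_x = - A e^{- x} - B \sin{\left(x \right)}
Term by term:
  (u_y)² = 0
  -3·(u_x)² = - 3 A^{2} e^{- 2 x} - 6 A B e^{- x} \sin{\left(x \right)} - 3 B^{2} \sin^{2}{\left(x \right)}
  -3·u_x·u_y = 0
So the left-hand side equals
  - 3 A^{2} e^{- 2 x} - 6 A B e^{- x} \sin{\left(x \right)} - 3 B^{2} \sin^{2}{\left(x \right)}
This must equal f(x, y) identically; expanded, f = - 27 \sin^{2}{\left(x \right)} - 18 e^{- x} \sin{\left(x \right)} - 3 e^{- 2 x}.
Matching coefficients of the independent functions:
  [e^{- x} \sin{\left(x \right)}]:  - 6 A B = -18
  [e^{- 2 x}]:  - 3 A^{2} = -3
  [\sin^{2}{\left(x \right)}]:  - 3 B^{2} = -27
These equations allow (A, B) = (-1, -3) or (1, 3).
Impose the point condition(s):
  u(0, 0) = -4  ⟹  A + B = -4
Only A = -1, B = -3 satisfies everything.
Hence u(x, y) = - 3 \cos{\left(x \right)} - e^{- x}.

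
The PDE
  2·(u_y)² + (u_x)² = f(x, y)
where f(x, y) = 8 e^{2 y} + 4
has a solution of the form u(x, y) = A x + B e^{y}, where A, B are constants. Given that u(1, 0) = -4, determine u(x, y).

Substitute the ansatz u = A x + B e^{y} into the left-hand side.
Derivatives of the ansatz:
  u_y = B e^{y}
  u_x = A
Term by term:
  2·(u_y)² = 2 B^{2} e^{2 y}
  (u_x)² = A^{2}
So the left-hand side equals
  A^{2} + 2 B^{2} e^{2 y}
This must equal f(x, y) = 8 e^{2 y} + 4 identically.
Matching coefficients of the independent functions:
  [constant term]:  A^{2} = 4
  [e^{2 y}]:  2 B^{2} = 8
These equations allow (A, B) = (-2, -2) or (-2, 2) or (2, -2) or (2, 2).
Impose the point condition(s):
  u(1, 0) = -4  ⟹  A + B = -4
Only A = -2, B = -2 satisfies everything.
Hence u(x, y) = - 2 x - 2 e^{y}.

Answer: u(x, y) = - 2 x - 2 e^{y}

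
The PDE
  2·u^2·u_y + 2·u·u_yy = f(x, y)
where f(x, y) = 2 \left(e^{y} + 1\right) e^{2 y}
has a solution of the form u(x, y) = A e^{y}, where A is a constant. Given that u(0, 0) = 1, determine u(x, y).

Substitute the ansatz u = A e^{y} into the left-hand side.
Derivatives of the ansatz:
  u_y = A e^{y}
  u_yy = A e^{y}
Term by term:
  2·u^2·u_y = 2 A^{3} e^{3 y}
  2·u·u_yy = 2 A^{2} e^{2 y}
So the left-hand side equals
  2 A^{3} e^{3 y} + 2 A^{2} e^{2 y}
This must equal f(x, y) = 2 \left(e^{y} + 1\right) e^{2 y} identically.
Matching coefficients of the independent functions:
  [e^{2 y}]:  2 A^{2} = 2
  [e^{3 y}]:  2 A^{3} = 2
Solving: A = 1.
Check against the point condition:
  u(0, 0) = 1  ⟹  A = 1  ✓
Hence u(x, y) = e^{y}.

Answer: u(x, y) = e^{y}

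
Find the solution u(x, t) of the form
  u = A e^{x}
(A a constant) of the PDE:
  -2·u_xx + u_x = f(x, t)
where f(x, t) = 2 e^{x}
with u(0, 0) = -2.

Substitute the ansatz u = A e^{x} into the left-hand side.
Derivatives of the ansatz:
  u_xx = A e^{x}
  u_x = A e^{x}
Term by term:
  -2·u_xx = - 2 A e^{x}
  u_x = A e^{x}
So the left-hand side equals
  - A e^{x}
This must equal f(x, t) = 2 e^{x} identically.
Matching coefficients of the independent functions:
  [e^{x}]:  - A = 2
Solving: A = -2.
Check against the point condition:
  u(0, 0) = -2  ⟹  A = -2  ✓
Hence u(x, t) = - 2 e^{x}.

Answer: u(x, t) = - 2 e^{x}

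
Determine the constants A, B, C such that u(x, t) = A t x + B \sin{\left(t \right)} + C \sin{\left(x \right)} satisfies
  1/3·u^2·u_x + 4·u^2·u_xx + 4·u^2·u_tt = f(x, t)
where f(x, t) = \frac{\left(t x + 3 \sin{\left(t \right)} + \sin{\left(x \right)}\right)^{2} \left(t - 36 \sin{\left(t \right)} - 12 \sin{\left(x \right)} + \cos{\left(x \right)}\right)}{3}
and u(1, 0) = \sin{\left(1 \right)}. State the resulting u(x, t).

Substitute the ansatz u = A t x + B \sin{\left(t \right)} + C \sin{\left(x \right)} into the left-hand side.
Derivatives of the ansatz:
  u_x = A t + C \cos{\left(x \right)}
  u_xx = - C \sin{\left(x \right)}
  u_tt = - B \sin{\left(t \right)}
Term by term:
  1/3·u^2·u_x = \frac{A^{3} t^{3} x^{2}}{3} + \frac{2 A^{2} B t^{2} x \sin{\left(t \right)}}{3} + \frac{A^{2} C t^{2} x^{2} \cos{\left(x \right)}}{3} + \frac{2 A^{2} C t^{2} x \sin{\left(x \right)}}{3} + \frac{A B^{2} t \sin^{2}{\left(t \right)}}{3} + \frac{2 A B C t x \sin{\left(t \right)} \cos{\left(x \right)}}{3} + \frac{2 A B C t \sin{\left(t \right)} \sin{\left(x \right)}}{3} + \frac{2 A C^{2} t x \sin{\left(x \right)} \cos{\left(x \right)}}{3} + \frac{A C^{2} t \sin^{2}{\left(x \right)}}{3} + \frac{B^{2} C \sin^{2}{\left(t \right)} \cos{\left(x \right)}}{3} + \frac{2 B C^{2} \sin{\left(t \right)} \sin{\left(x \right)} \cos{\left(x \right)}}{3} + \frac{C^{3} \sin^{2}{\left(x \right)} \cos{\left(x \right)}}{3}
  4·u^2·u_xx = - 4 A^{2} C t^{2} x^{2} \sin{\left(x \right)} - 8 A B C t x \sin{\left(t \right)} \sin{\left(x \right)} - 8 A C^{2} t x \sin^{2}{\left(x \right)} - 4 B^{2} C \sin^{2}{\left(t \right)} \sin{\left(x \right)} - 8 B C^{2} \sin{\left(t \right)} \sin^{2}{\left(x \right)} - 4 C^{3} \sin^{3}{\left(x \right)}
  4·u^2·u_tt = - 4 A^{2} B t^{2} x^{2} \sin{\left(t \right)} - 8 A B^{2} t x \sin^{2}{\left(t \right)} - 8 A B C t x \sin{\left(t \right)} \sin{\left(x \right)} - 4 B^{3} \sin^{3}{\left(t \right)} - 8 B^{2} C \sin^{2}{\left(t \right)} \sin{\left(x \right)} - 4 B C^{2} \sin{\left(t \right)} \sin^{2}{\left(x \right)}
So the left-hand side equals
  \frac{A^{3} t^{3} x^{2}}{3} - 4 A^{2} B t^{2} x^{2} \sin{\left(t \right)} + \frac{2 A^{2} B t^{2} x \sin{\left(t \right)}}{3} - 4 A^{2} C t^{2} x^{2} \sin{\left(x \right)} + \frac{A^{2} C t^{2} x^{2} \cos{\left(x \right)}}{3} + \frac{2 A^{2} C t^{2} x \sin{\left(x \right)}}{3} - 8 A B^{2} t x \sin^{2}{\left(t \right)} + \frac{A B^{2} t \sin^{2}{\left(t \right)}}{3} - 16 A B C t x \sin{\left(t \right)} \sin{\left(x \right)} + \frac{2 A B C t x \sin{\left(t \right)} \cos{\left(x \right)}}{3} + \frac{2 A B C t \sin{\left(t \right)} \sin{\left(x \right)}}{3} - 8 A C^{2} t x \sin^{2}{\left(x \right)} + \frac{2 A C^{2} t x \sin{\left(x \right)} \cos{\left(x \right)}}{3} + \frac{A C^{2} t \sin^{2}{\left(x \right)}}{3} - 4 B^{3} \sin^{3}{\left(t \right)} - 12 B^{2} C \sin^{2}{\left(t \right)} \sin{\left(x \right)} + \frac{B^{2} C \sin^{2}{\left(t \right)} \cos{\left(x \right)}}{3} - 12 B C^{2} \sin{\left(t \right)} \sin^{2}{\left(x \right)} + \frac{2 B C^{2} \sin{\left(t \right)} \sin{\left(x \right)} \cos{\left(x \right)}}{3} - 4 C^{3} \sin^{3}{\left(x \right)} + \frac{C^{3} \sin^{2}{\left(x \right)} \cos{\left(x \right)}}{3}
This must equal f(x, t) identically; expanded, f = \frac{t^{3} x^{2}}{3} - 12 t^{2} x^{2} \sin{\left(t \right)} - 4 t^{2} x^{2} \sin{\left(x \right)} + \frac{t^{2} x^{2} \cos{\left(x \right)}}{3} + 2 t^{2} x \sin{\left(t \right)} + \frac{2 t^{2} x \sin{\left(x \right)}}{3} - 72 t x \sin^{2}{\left(t \right)} - 48 t x \sin{\left(t \right)} \sin{\left(x \right)} + 2 t x \sin{\left(t \right)} \cos{\left(x \right)} - 8 t x \sin^{2}{\left(x \right)} + \frac{2 t x \sin{\left(x \right)} \cos{\left(x \right)}}{3} + 3 t \sin^{2}{\left(t \right)} + 2 t \sin{\left(t \right)} \sin{\left(x \right)} + \frac{t \sin^{2}{\left(x \right)}}{3} - 108 \sin^{3}{\left(t \right)} - 108 \sin^{2}{\left(t \right)} \sin{\left(x \right)} + 3 \sin^{2}{\left(t \right)} \cos{\left(x \right)} - 36 \sin{\left(t \right)} \sin^{2}{\left(x \right)} + 2 \sin{\left(t \right)} \sin{\left(x \right)} \cos{\left(x \right)} - 4 \sin^{3}{\left(x \right)} + \frac{\sin^{2}{\left(x \right)} \cos{\left(x \right)}}{3}.
Matching coefficients of the independent functions:
(each divided by its leading coefficient; functions giving the same equation are listed together)
  [t \sin^{2}{\left(t \right)}, t x \sin^{2}{\left(t \right)}]:  A B^{2} - 9 = 0
  [t \sin^{2}{\left(x \right)}, t x \sin^{2}{\left(x \right)}, t x \sin{\left(x \right)} \cos{\left(x \right)}]:  A C^{2} - 1 = 0
  [t^{3} x^{2}]:  A^{3} - 1 = 0
  [\sin{\left(t \right)} \sin^{2}{\left(x \right)}, \sin{\left(t \right)} \sin{\left(x \right)} \cos{\left(x \right)}]:  B C^{2} - 3 = 0
  [\sin^{2}{\left(t \right)} \sin{\left(x \right)}, \sin^{2}{\left(t \right)} \cos{\left(x \right)}]:  B^{2} C - 9 = 0
  [\sin^{2}{\left(x \right)} \cos{\left(x \right)}, \sin^{3}{\left(x \right)}]:  C^{3} - 1 = 0
  [t \sin{\left(t \right)} \sin{\left(x \right)}, t x \sin{\left(t \right)} \sin{\left(x \right)}, t x \sin{\left(t \right)} \cos{\left(x \right)}]:  A B C - 3 = 0
  [t^{2} x \sin{\left(t \right)}, t^{2} x^{2} \sin{\left(t \right)}]:  A^{2} B - 3 = 0
  [t^{2} x \sin{\left(x \right)}, t^{2} x^{2} \sin{\left(x \right)}, t^{2} x^{2} \cos{\left(x \right)}]:  A^{2} C - 1 = 0
  [\sin^{3}{\left(t \right)}]:  B^{3} - 27 = 0
Solving: A = 1, B = 3, C = 1.
Check against the point condition:
  u(1, 0) = \sin{\left(1 \right)}  ⟹  C \sin{\left(1 \right)} = \sin{\left(1 \right)}  ✓
Hence u(x, t) = t x + 3 \sin{\left(t \right)} + \sin{\left(x \right)}.

Answer: u(x, t) = t x + 3 \sin{\left(t \right)} + \sin{\left(x \right)}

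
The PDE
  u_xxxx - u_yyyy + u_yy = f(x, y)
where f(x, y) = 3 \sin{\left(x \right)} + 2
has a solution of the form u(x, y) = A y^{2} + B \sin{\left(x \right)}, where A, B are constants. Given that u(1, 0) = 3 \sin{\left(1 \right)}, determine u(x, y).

Answer: u(x, y) = y^{2} + 3 \sin{\left(x \right)}

Derivation:
Substitute the ansatz u = A y^{2} + B \sin{\left(x \right)} into the left-hand side.
Derivatives of the ansatz:
  u_xxxx = B \sin{\left(x \right)}
  u_yyyy = 0
  u_yy = 2 A
Term by term:
  u_xxxx = B \sin{\left(x \right)}
  -u_yyyy = 0
  u_yy = 2 A
So the left-hand side equals
  2 A + B \sin{\left(x \right)}
This must equal f(x, y) = 3 \sin{\left(x \right)} + 2 identically.
Matching coefficients of the independent functions:
  [constant term]:  2 A = 2
  [\sin{\left(x \right)}]:  B = 3
Solving: A = 1, B = 3.
Check against the point condition:
  u(1, 0) = 3 \sin{\left(1 \right)}  ⟹  B \sin{\left(1 \right)} = 3 \sin{\left(1 \right)}  ✓
Hence u(x, y) = y^{2} + 3 \sin{\left(x \right)}.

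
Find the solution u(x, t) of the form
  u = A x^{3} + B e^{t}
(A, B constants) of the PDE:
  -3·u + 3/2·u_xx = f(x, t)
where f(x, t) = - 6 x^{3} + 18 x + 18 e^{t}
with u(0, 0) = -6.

Answer: u(x, t) = 2 x^{3} - 6 e^{t}

Derivation:
Substitute the ansatz u = A x^{3} + B e^{t} into the left-hand side.
Derivatives of the ansatz:
  u_xx = 6 A x
Term by term:
  -3·u = - 3 A x^{3} - 3 B e^{t}
  3/2·u_xx = 9 A x
So the left-hand side equals
  - 3 A x^{3} + 9 A x - 3 B e^{t}
This must equal f(x, t) = - 6 x^{3} + 18 x + 18 e^{t} identically.
Matching coefficients of the independent functions:
  [x]:  9 A = 18
  [x^{3}]:  - 3 A = -6
  [e^{t}]:  - 3 B = 18
Solving: A = 2, B = -6.
Check against the point condition:
  u(0, 0) = -6  ⟹  B = -6  ✓
Hence u(x, t) = 2 x^{3} - 6 e^{t}.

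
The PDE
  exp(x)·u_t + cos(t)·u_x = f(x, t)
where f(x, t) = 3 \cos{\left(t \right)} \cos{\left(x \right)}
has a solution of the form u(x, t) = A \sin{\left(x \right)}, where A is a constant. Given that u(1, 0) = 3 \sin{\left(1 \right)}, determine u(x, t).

Substitute the ansatz u = A \sin{\left(x \right)} into the left-hand side.
Derivatives of the ansatz:
  u_t = 0
  u_x = A \cos{\left(x \right)}
Term by term:
  exp(x)·u_t = 0
  cos(t)·u_x = A \cos{\left(t \right)} \cos{\left(x \right)}
So the left-hand side equals
  A \cos{\left(t \right)} \cos{\left(x \right)}
This must equal f(x, t) = 3 \cos{\left(t \right)} \cos{\left(x \right)} identically.
Matching coefficients of the independent functions:
  [\cos{\left(t \right)} \cos{\left(x \right)}]:  A = 3
Solving: A = 3.
Check against the point condition:
  u(1, 0) = 3 \sin{\left(1 \right)}  ⟹  A \sin{\left(1 \right)} = 3 \sin{\left(1 \right)}  ✓
Hence u(x, t) = 3 \sin{\left(x \right)}.

Answer: u(x, t) = 3 \sin{\left(x \right)}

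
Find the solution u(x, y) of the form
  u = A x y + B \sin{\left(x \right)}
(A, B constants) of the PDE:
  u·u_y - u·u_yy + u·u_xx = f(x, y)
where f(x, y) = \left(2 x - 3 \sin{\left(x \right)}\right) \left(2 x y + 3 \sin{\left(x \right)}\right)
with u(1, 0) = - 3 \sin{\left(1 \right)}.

Substitute the ansatz u = A x y + B \sin{\left(x \right)} into the left-hand side.
Derivatives of the ansatz:
  u_y = A x
  u_yy = 0
  u_xx = - B \sin{\left(x \right)}
Term by term:
  u·u_y = A^{2} x^{2} y + A B x \sin{\left(x \right)}
  -u·u_yy = 0
  u·u_xx = - A B x y \sin{\left(x \right)} - B^{2} \sin^{2}{\left(x \right)}
So the left-hand side equals
  A^{2} x^{2} y - A B x y \sin{\left(x \right)} + A B x \sin{\left(x \right)} - B^{2} \sin^{2}{\left(x \right)}
This must equal f(x, y) identically; expanded, f = 4 x^{2} y - 6 x y \sin{\left(x \right)} + 6 x \sin{\left(x \right)} - 9 \sin^{2}{\left(x \right)}.
Matching coefficients of the independent functions:
  [x \sin{\left(x \right)}]:  A B = 6
  [x^{2} y]:  A^{2} = 4
  [x y \sin{\left(x \right)}]:  - A B = -6
  [\sin^{2}{\left(x \right)}]:  - B^{2} = -9
These equations allow (A, B) = (-2, -3) or (2, 3).
Impose the point condition(s):
  u(1, 0) = - 3 \sin{\left(1 \right)}  ⟹  B \sin{\left(1 \right)} = - 3 \sin{\left(1 \right)}
Only A = -2, B = -3 satisfies everything.
Hence u(x, y) = - 2 x y - 3 \sin{\left(x \right)}.

Answer: u(x, y) = - 2 x y - 3 \sin{\left(x \right)}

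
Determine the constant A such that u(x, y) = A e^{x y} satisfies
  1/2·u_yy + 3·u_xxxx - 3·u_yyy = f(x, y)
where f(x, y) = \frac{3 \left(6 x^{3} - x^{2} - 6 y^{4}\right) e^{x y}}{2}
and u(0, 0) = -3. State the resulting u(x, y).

Answer: u(x, y) = - 3 e^{x y}

Derivation:
Substitute the ansatz u = A e^{x y} into the left-hand side.
Derivatives of the ansatz:
  u_yy = A x^{2} e^{x y}
  u_xxxx = A y^{4} e^{x y}
  u_yyy = A x^{3} e^{x y}
Term by term:
  1/2·u_yy = \frac{A x^{2} e^{x y}}{2}
  3·u_xxxx = 3 A y^{4} e^{x y}
  -3·u_yyy = - 3 A x^{3} e^{x y}
So the left-hand side equals
  - 3 A x^{3} e^{x y} + \frac{A x^{2} e^{x y}}{2} + 3 A y^{4} e^{x y}
This must equal f(x, y) identically; expanded, f = 9 x^{3} e^{x y} - \frac{3 x^{2} e^{x y}}{2} - 9 y^{4} e^{x y}.
Matching coefficients of the independent functions:
  [x^{2} e^{x y}]:  \frac{A}{2} = - \frac{3}{2}
  [x^{3} e^{x y}]:  - 3 A = 9
  [y^{4} e^{x y}]:  3 A = -9
Solving: A = -3.
Check against the point condition:
  u(0, 0) = -3  ⟹  A = -3  ✓
Hence u(x, y) = - 3 e^{x y}.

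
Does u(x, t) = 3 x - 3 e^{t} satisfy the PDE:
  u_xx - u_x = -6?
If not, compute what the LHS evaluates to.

Answer: No, the LHS evaluates to -3

Derivation:
Evaluate each term of the left-hand side for u = 3 x - 3 e^{t}.
Derivatives:
  u_xx = 0
  u_x = 3
Terms:
  u_xx = 0
  -u_x = -3
Sum: LHS = -3
Given right-hand side: -6. Difference LHS − RHS = 3 ≠ 0, so u is not a solution.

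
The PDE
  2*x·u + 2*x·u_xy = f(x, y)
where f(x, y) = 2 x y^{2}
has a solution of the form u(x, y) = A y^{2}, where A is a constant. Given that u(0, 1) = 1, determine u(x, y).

Substitute the ansatz u = A y^{2} into the left-hand side.
Derivatives of the ansatz:
  u_xy = 0
Term by term:
  2*x·u = 2 A x y^{2}
  2*x·u_xy = 0
So the left-hand side equals
  2 A x y^{2}
This must equal f(x, y) = 2 x y^{2} identically.
Matching coefficients of the independent functions:
  [x y^{2}]:  2 A = 2
Solving: A = 1.
Check against the point condition:
  u(0, 1) = 1  ⟹  A = 1  ✓
Hence u(x, y) = y^{2}.

Answer: u(x, y) = y^{2}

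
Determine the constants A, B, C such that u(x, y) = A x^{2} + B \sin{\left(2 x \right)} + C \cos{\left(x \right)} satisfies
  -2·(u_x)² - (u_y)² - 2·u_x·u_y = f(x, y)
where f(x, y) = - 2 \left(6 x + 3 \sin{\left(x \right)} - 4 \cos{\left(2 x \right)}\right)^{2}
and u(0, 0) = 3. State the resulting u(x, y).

Substitute the ansatz u = A x^{2} + B \sin{\left(2 x \right)} + C \cos{\left(x \right)} into the left-hand side.
Derivatives of the ansatz:
  u_x = 2 A x + 2 B \cos{\left(2 x \right)} - C \sin{\left(x \right)}
  u_y = 0
Term by term:
  -2·(u_x)² = - 8 A^{2} x^{2} - 16 A B x \cos{\left(2 x \right)} + 8 A C x \sin{\left(x \right)} - 8 B^{2} \cos^{2}{\left(2 x \right)} + 8 B C \sin{\left(x \right)} \cos{\left(2 x \right)} - 2 C^{2} \sin^{2}{\left(x \right)}
  -(u_y)² = 0
  -2·u_x·u_y = 0
So the left-hand side equals
  - 8 A^{2} x^{2} - 16 A B x \cos{\left(2 x \right)} + 8 A C x \sin{\left(x \right)} - 8 B^{2} \cos^{2}{\left(2 x \right)} + 8 B C \sin{\left(x \right)} \cos{\left(2 x \right)} - 2 C^{2} \sin^{2}{\left(x \right)}
This must equal f(x, y) identically; expanded, f = - 72 x^{2} - 72 x \sin{\left(x \right)} + 96 x \cos{\left(2 x \right)} - 18 \sin^{2}{\left(x \right)} + 48 \sin{\left(x \right)} \cos{\left(2 x \right)} - 32 \cos^{2}{\left(2 x \right)}.
Matching coefficients of the independent functions:
  [x^{2}]:  - 8 A^{2} = -72
  [x \sin{\left(x \right)}]:  8 A C = -72
  [x \cos{\left(2 x \right)}]:  - 16 A B = 96
  [\sin{\left(x \right)} \cos{\left(2 x \right)}]:  8 B C = 48
  [\sin^{2}{\left(x \right)}]:  - 2 C^{2} = -18
  [\cos^{2}{\left(2 x \right)}]:  - 8 B^{2} = -32
These equations allow (A, B, C) = (-3, 2, 3) or (3, -2, -3).
Impose the point condition(s):
  u(0, 0) = 3  ⟹  C = 3
Only A = -3, B = 2, C = 3 satisfies everything.
Hence u(x, y) = - 3 x^{2} + 2 \sin{\left(2 x \right)} + 3 \cos{\left(x \right)}.

Answer: u(x, y) = - 3 x^{2} + 2 \sin{\left(2 x \right)} + 3 \cos{\left(x \right)}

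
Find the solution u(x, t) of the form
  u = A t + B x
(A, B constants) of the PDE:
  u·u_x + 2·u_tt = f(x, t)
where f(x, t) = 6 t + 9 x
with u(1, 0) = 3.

Substitute the ansatz u = A t + B x into the left-hand side.
Derivatives of the ansatz:
  u_x = B
  u_tt = 0
Term by term:
  u·u_x = A B t + B^{2} x
  2·u_tt = 0
So the left-hand side equals
  A B t + B^{2} x
This must equal f(x, t) = 6 t + 9 x identically.
Matching coefficients of the independent functions:
  [t]:  A B = 6
  [x]:  B^{2} = 9
These equations allow (A, B) = (-2, -3) or (2, 3).
Impose the point condition(s):
  u(1, 0) = 3  ⟹  B = 3
Only A = 2, B = 3 satisfies everything.
Hence u(x, t) = 2 t + 3 x.

Answer: u(x, t) = 2 t + 3 x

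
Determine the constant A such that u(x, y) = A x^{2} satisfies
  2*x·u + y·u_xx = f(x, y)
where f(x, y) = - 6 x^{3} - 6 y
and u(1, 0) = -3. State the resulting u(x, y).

Substitute the ansatz u = A x^{2} into the left-hand side.
Derivatives of the ansatz:
  u_xx = 2 A
Term by term:
  2*x·u = 2 A x^{3}
  y·u_xx = 2 A y
So the left-hand side equals
  2 A x^{3} + 2 A y
This must equal f(x, y) = - 6 x^{3} - 6 y identically.
Matching coefficients of the independent functions:
  [x^{3}, y]:  2 A = -6
Solving: A = -3.
Check against the point condition:
  u(1, 0) = -3  ⟹  A = -3  ✓
Hence u(x, y) = - 3 x^{2}.

Answer: u(x, y) = - 3 x^{2}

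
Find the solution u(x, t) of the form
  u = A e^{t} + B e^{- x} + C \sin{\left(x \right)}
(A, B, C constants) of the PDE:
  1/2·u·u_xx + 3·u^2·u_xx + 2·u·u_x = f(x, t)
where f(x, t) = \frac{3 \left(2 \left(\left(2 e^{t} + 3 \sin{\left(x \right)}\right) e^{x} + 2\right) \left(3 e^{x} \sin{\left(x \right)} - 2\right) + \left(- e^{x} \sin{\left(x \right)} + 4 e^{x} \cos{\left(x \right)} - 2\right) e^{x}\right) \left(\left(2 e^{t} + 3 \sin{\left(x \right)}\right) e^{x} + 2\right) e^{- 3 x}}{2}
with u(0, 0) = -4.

Substitute the ansatz u = A e^{t} + B e^{- x} + C \sin{\left(x \right)} into the left-hand side.
Derivatives of the ansatz:
  u_xx = B e^{- x} - C \sin{\left(x \right)}
  u_x = - B e^{- x} + C \cos{\left(x \right)}
Term by term:
  1/2·u·u_xx = \frac{A B e^{t} e^{- x}}{2} - \frac{A C e^{t} \sin{\left(x \right)}}{2} + \frac{B^{2} e^{- 2 x}}{2} - \frac{C^{2} \sin^{2}{\left(x \right)}}{2}
  3·u^2·u_xx = 3 A^{2} B e^{2 t} e^{- x} - 3 A^{2} C e^{2 t} \sin{\left(x \right)} + 6 A B^{2} e^{t} e^{- 2 x} - 6 A C^{2} e^{t} \sin^{2}{\left(x \right)} + 3 B^{3} e^{- 3 x} + 3 B^{2} C e^{- 2 x} \sin{\left(x \right)} - 3 B C^{2} e^{- x} \sin^{2}{\left(x \right)} - 3 C^{3} \sin^{3}{\left(x \right)}
  2·u·u_x = - 2 A B e^{t} e^{- x} + 2 A C e^{t} \cos{\left(x \right)} - 2 B^{2} e^{- 2 x} - 2 B C e^{- x} \sin{\left(x \right)} + 2 B C e^{- x} \cos{\left(x \right)} + 2 C^{2} \sin{\left(x \right)} \cos{\left(x \right)}
So the left-hand side equals
  3 A^{2} B e^{2 t} e^{- x} - 3 A^{2} C e^{2 t} \sin{\left(x \right)} + 6 A B^{2} e^{t} e^{- 2 x} - \frac{3 A B e^{t} e^{- x}}{2} - 6 A C^{2} e^{t} \sin^{2}{\left(x \right)} - \frac{A C e^{t} \sin{\left(x \right)}}{2} + 2 A C e^{t} \cos{\left(x \right)} + 3 B^{3} e^{- 3 x} + 3 B^{2} C e^{- 2 x} \sin{\left(x \right)} - \frac{3 B^{2} e^{- 2 x}}{2} - 3 B C^{2} e^{- x} \sin^{2}{\left(x \right)} - 2 B C e^{- x} \sin{\left(x \right)} + 2 B C e^{- x} \cos{\left(x \right)} - 3 C^{3} \sin^{3}{\left(x \right)} - \frac{C^{2} \sin^{2}{\left(x \right)}}{2} + 2 C^{2} \sin{\left(x \right)} \cos{\left(x \right)}
This must equal f(x, t) identically; expanded, f = 36 e^{2 t} \sin{\left(x \right)} - 24 e^{2 t} e^{- x} + 108 e^{t} \sin^{2}{\left(x \right)} - 3 e^{t} \sin{\left(x \right)} + 12 e^{t} \cos{\left(x \right)} - 6 e^{t} e^{- x} - 48 e^{t} e^{- 2 x} + 81 \sin^{3}{\left(x \right)} - \frac{9 \sin^{2}{\left(x \right)}}{2} + 18 \sin{\left(x \right)} \cos{\left(x \right)} + 54 e^{- x} \sin^{2}{\left(x \right)} - 12 e^{- x} \sin{\left(x \right)} + 12 e^{- x} \cos{\left(x \right)} - 36 e^{- 2 x} \sin{\left(x \right)} - 6 e^{- 2 x} - 24 e^{- 3 x}.
Matching coefficients of the independent functions:
(each divided by its leading coefficient; functions giving the same equation are listed together)
  [e^{t} e^{- 2 x}]:  A B^{2} + 8 = 0
  [e^{t} e^{- x}]:  A B - 4 = 0
  [e^{t} \sin{\left(x \right)}, e^{t} \cos{\left(x \right)}]:  A C - 6 = 0
  [e^{t} \sin^{2}{\left(x \right)}]:  A C^{2} + 18 = 0
  [e^{2 t} e^{- x}]:  A^{2} B + 8 = 0
  [e^{2 t} \sin{\left(x \right)}]:  A^{2} C + 12 = 0
  [e^{- 2 x} \sin{\left(x \right)}]:  B^{2} C + 12 = 0
  [e^{- x} \sin{\left(x \right)}, e^{- x} \cos{\left(x \right)}]:  B C - 6 = 0
  [e^{- x} \sin^{2}{\left(x \right)}]:  B C^{2} + 18 = 0
  [\sin{\left(x \right)} \cos{\left(x \right)}, \sin^{2}{\left(x \right)}]:  C^{2} - 9 = 0
  [e^{- 3 x}]:  B^{3} + 8 = 0
  [e^{- 2 x}]:  B^{2} - 4 = 0
  [\sin^{3}{\left(x \right)}]:  C^{3} + 27 = 0
Solving: A = -2, B = -2, C = -3.
Check against the point condition:
  u(0, 0) = -4  ⟹  A + B = -4  ✓
Hence u(x, t) = - 2 e^{t} - 3 \sin{\left(x \right)} - 2 e^{- x}.

Answer: u(x, t) = - 2 e^{t} - 3 \sin{\left(x \right)} - 2 e^{- x}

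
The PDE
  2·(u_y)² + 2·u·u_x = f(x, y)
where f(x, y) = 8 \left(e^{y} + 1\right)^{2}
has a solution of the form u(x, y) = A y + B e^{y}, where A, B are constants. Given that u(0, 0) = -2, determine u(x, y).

Substitute the ansatz u = A y + B e^{y} into the left-hand side.
Derivatives of the ansatz:
  u_y = A + B e^{y}
  u_x = 0
Term by term:
  2·(u_y)² = 2 A^{2} + 4 A B e^{y} + 2 B^{2} e^{2 y}
  2·u·u_x = 0
So the left-hand side equals
  2 A^{2} + 4 A B e^{y} + 2 B^{2} e^{2 y}
This must equal f(x, y) identically; expanded, f = 8 e^{2 y} + 16 e^{y} + 8.
Matching coefficients of the independent functions:
  [constant term]:  2 A^{2} = 8
  [e^{y}]:  4 A B = 16
  [e^{2 y}]:  2 B^{2} = 8
These equations allow (A, B) = (-2, -2) or (2, 2).
Impose the point condition(s):
  u(0, 0) = -2  ⟹  B = -2
Only A = -2, B = -2 satisfies everything.
Hence u(x, y) = - 2 y - 2 e^{y}.

Answer: u(x, y) = - 2 y - 2 e^{y}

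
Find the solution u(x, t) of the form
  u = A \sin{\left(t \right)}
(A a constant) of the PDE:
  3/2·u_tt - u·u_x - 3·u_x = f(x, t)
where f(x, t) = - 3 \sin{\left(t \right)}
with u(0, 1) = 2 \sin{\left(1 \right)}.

Substitute the ansatz u = A \sin{\left(t \right)} into the left-hand side.
Derivatives of the ansatz:
  u_tt = - A \sin{\left(t \right)}
  u_x = 0
Term by term:
  3/2·u_tt = - \frac{3 A \sin{\left(t \right)}}{2}
  -u·u_x = 0
  -3·u_x = 0
So the left-hand side equals
  - \frac{3 A \sin{\left(t \right)}}{2}
This must equal f(x, t) = - 3 \sin{\left(t \right)} identically.
Matching coefficients of the independent functions:
  [\sin{\left(t \right)}]:  - \frac{3 A}{2} = -3
Solving: A = 2.
Check against the point condition:
  u(0, 1) = 2 \sin{\left(1 \right)}  ⟹  A \sin{\left(1 \right)} = 2 \sin{\left(1 \right)}  ✓
Hence u(x, t) = 2 \sin{\left(t \right)}.

Answer: u(x, t) = 2 \sin{\left(t \right)}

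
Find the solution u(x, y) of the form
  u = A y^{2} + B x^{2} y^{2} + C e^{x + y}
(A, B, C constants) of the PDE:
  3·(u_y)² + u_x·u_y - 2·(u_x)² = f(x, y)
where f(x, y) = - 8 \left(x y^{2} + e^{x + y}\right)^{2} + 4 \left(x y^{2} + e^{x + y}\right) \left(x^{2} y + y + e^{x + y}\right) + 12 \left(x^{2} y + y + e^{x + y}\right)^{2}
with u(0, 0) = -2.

Answer: u(x, y) = - x^{2} y^{2} - y^{2} - 2 e^{x + y}

Derivation:
Substitute the ansatz u = A y^{2} + B x^{2} y^{2} + C e^{x + y} into the left-hand side.
Derivatives of the ansatz:
  u_y = 2 A y + 2 B x^{2} y + C e^{x} e^{y}
  u_x = 2 B x y^{2} + C e^{x} e^{y}
Term by term:
  3·(u_y)² = 12 A^{2} y^{2} + 24 A B x^{2} y^{2} + 12 A C y e^{x} e^{y} + 12 B^{2} x^{4} y^{2} + 12 B C x^{2} y e^{x} e^{y} + 3 C^{2} e^{2 x} e^{2 y}
  u_x·u_y = 4 A B x y^{3} + 2 A C y e^{x} e^{y} + 4 B^{2} x^{3} y^{3} + 2 B C x^{2} y e^{x} e^{y} + 2 B C x y^{2} e^{x} e^{y} + C^{2} e^{2 x} e^{2 y}
  -2·(u_x)² = - 8 B^{2} x^{2} y^{4} - 8 B C x y^{2} e^{x} e^{y} - 2 C^{2} e^{2 x} e^{2 y}
So the left-hand side equals
  12 A^{2} y^{2} + 24 A B x^{2} y^{2} + 4 A B x y^{3} + 14 A C y e^{x} e^{y} + 12 B^{2} x^{4} y^{2} + 4 B^{2} x^{3} y^{3} - 8 B^{2} x^{2} y^{4} + 14 B C x^{2} y e^{x} e^{y} - 6 B C x y^{2} e^{x} e^{y} + 2 C^{2} e^{2 x} e^{2 y}
This must equal f(x, y) identically; expanded, f = 12 x^{4} y^{2} + 4 x^{3} y^{3} - 8 x^{2} y^{4} + 24 x^{2} y^{2} + 28 x^{2} y e^{x} e^{y} + 4 x y^{3} - 12 x y^{2} e^{x} e^{y} + 12 y^{2} + 28 y e^{x} e^{y} + 8 e^{2 x} e^{2 y}.
Matching coefficients of the independent functions:
  [y^{2}]:  12 A^{2} = 12
  [x y^{3}]:  4 A B = 4
  [x^{2} y^{2}]:  24 A B = 24
  [x^{2} y^{4}]:  - 8 B^{2} = -8
  [x^{3} y^{3}]:  4 B^{2} = 4
  [x^{4} y^{2}]:  12 B^{2} = 12
  [e^{2 x} e^{2 y}]:  2 C^{2} = 8
  [y e^{x} e^{y}]:  14 A C = 28
  [x y^{2} e^{x} e^{y}]:  - 6 B C = -12
  [x^{2} y e^{x} e^{y}]:  14 B C = 28
These equations allow (A, B, C) = (-1, -1, -2) or (1, 1, 2).
Impose the point condition(s):
  u(0, 0) = -2  ⟹  C = -2
Only A = -1, B = -1, C = -2 satisfies everything.
Hence u(x, y) = - x^{2} y^{2} - y^{2} - 2 e^{x + y}.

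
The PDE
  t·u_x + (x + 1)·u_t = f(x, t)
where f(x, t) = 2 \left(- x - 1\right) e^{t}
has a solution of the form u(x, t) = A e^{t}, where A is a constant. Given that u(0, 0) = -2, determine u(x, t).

Substitute the ansatz u = A e^{t} into the left-hand side.
Derivatives of the ansatz:
  u_x = 0
  u_t = A e^{t}
Term by term:
  t·u_x = 0
  (x + 1)·u_t = A x e^{t} + A e^{t}
So the left-hand side equals
  A x e^{t} + A e^{t}
This must equal f(x, t) identically; expanded, f = - 2 x e^{t} - 2 e^{t}.
Matching coefficients of the independent functions:
  [x e^{t}, e^{t}]:  A = -2
Solving: A = -2.
Check against the point condition:
  u(0, 0) = -2  ⟹  A = -2  ✓
Hence u(x, t) = - 2 e^{t}.

Answer: u(x, t) = - 2 e^{t}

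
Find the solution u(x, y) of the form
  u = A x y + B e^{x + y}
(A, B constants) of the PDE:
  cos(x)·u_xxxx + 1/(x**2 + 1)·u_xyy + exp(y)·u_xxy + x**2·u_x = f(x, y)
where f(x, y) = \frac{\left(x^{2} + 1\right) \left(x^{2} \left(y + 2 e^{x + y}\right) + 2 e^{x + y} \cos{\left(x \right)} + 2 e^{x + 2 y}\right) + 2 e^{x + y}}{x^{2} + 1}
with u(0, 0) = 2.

Substitute the ansatz u = A x y + B e^{x + y} into the left-hand side.
Derivatives of the ansatz:
  u_xxxx = B e^{x} e^{y}
  u_xyy = B e^{x} e^{y}
  u_xxy = B e^{x} e^{y}
  u_x = A y + B e^{x} e^{y}
Term by term:
  cos(x)·u_xxxx = B e^{x} e^{y} \cos{\left(x \right)}
  1/(x**2 + 1)·u_xyy = \frac{B e^{x} e^{y}}{x^{2} + 1}
  exp(y)·u_xxy = B e^{x} e^{2 y}
  x**2·u_x = A x^{2} y + B x^{2} e^{x} e^{y}
So the left-hand side equals
  A x^{2} y + B x^{2} e^{x} e^{y} + B e^{x} e^{2 y} + B e^{x} e^{y} \cos{\left(x \right)} + \frac{B e^{x} e^{y}}{x^{2} + 1}
This must equal f(x, y) identically; expanded, f = x^{2} y + 2 x^{2} e^{x} e^{y} + 2 e^{x} e^{2 y} + 2 e^{x} e^{y} \cos{\left(x \right)} + \frac{2 e^{x} e^{y}}{x^{2} + 1}.
Matching coefficients of the independent functions:
  [x^{2} y]:  A = 1
  [e^{x} e^{2 y}, x^{2} e^{x} e^{y}, \frac{e^{x} e^{y}}{x^{2} + 1}, e^{x} e^{y} \cos{\left(x \right)}]:  B = 2
Solving: A = 1, B = 2.
Check against the point condition:
  u(0, 0) = 2  ⟹  B = 2  ✓
Hence u(x, y) = x y + 2 e^{x + y}.

Answer: u(x, y) = x y + 2 e^{x + y}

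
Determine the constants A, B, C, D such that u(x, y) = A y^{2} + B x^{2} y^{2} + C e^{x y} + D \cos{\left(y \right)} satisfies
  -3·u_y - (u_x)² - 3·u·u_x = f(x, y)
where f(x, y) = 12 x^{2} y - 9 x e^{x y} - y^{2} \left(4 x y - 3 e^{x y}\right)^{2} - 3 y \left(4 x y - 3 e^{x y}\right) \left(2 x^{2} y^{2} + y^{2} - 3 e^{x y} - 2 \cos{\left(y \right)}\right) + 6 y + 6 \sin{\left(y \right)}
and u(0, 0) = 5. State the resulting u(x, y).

Answer: u(x, y) = - 2 x^{2} y^{2} - y^{2} + 3 e^{x y} + 2 \cos{\left(y \right)}

Derivation:
Substitute the ansatz u = A y^{2} + B x^{2} y^{2} + C e^{x y} + D \cos{\left(y \right)} into the left-hand side.
Derivatives of the ansatz:
  u_y = 2 A y + 2 B x^{2} y + C x e^{x y} - D \sin{\left(y \right)}
  u_x = 2 B x y^{2} + C y e^{x y}
Term by term:
  -3·u_y = - 6 A y - 6 B x^{2} y - 3 C x e^{x y} + 3 D \sin{\left(y \right)}
  -(u_x)² = - 4 B^{2} x^{2} y^{4} - 4 B C x y^{3} e^{x y} - C^{2} y^{2} e^{2 x y}
  -3·u·u_x = - 6 A B x y^{4} - 3 A C y^{3} e^{x y} - 6 B^{2} x^{3} y^{4} - 3 B C x^{2} y^{3} e^{x y} - 6 B C x y^{2} e^{x y} - 6 B D x y^{2} \cos{\left(y \right)} - 3 C^{2} y e^{2 x y} - 3 C D y e^{x y} \cos{\left(y \right)}
So the left-hand side equals
  - 6 A B x y^{4} - 3 A C y^{3} e^{x y} - 6 A y - 6 B^{2} x^{3} y^{4} - 4 B^{2} x^{2} y^{4} - 3 B C x^{2} y^{3} e^{x y} - 4 B C x y^{3} e^{x y} - 6 B C x y^{2} e^{x y} - 6 B D x y^{2} \cos{\left(y \right)} - 6 B x^{2} y - C^{2} y^{2} e^{2 x y} - 3 C^{2} y e^{2 x y} - 3 C D y e^{x y} \cos{\left(y \right)} - 3 C x e^{x y} + 3 D \sin{\left(y \right)}
This must equal f(x, y) identically; expanded, f = - 24 x^{3} y^{4} - 16 x^{2} y^{4} + 18 x^{2} y^{3} e^{x y} + 12 x^{2} y - 12 x y^{4} + 24 x y^{3} e^{x y} + 36 x y^{2} e^{x y} + 24 x y^{2} \cos{\left(y \right)} - 9 x e^{x y} + 9 y^{3} e^{x y} - 9 y^{2} e^{2 x y} - 27 y e^{2 x y} - 18 y e^{x y} \cos{\left(y \right)} + 6 y + 6 \sin{\left(y \right)}.
Matching coefficients of the independent functions:
(each divided by its leading coefficient; functions giving the same equation are listed together)
  [y]:  A + 1 = 0
  [x y^{4}]:  A B - 2 = 0
  [x e^{x y}]:  C - 3 = 0
  [x^{2} y]:  B + 2 = 0
  [x^{2} y^{4}, x^{3} y^{4}]:  B^{2} - 4 = 0
  [y e^{2 x y}, y^{2} e^{2 x y}]:  C^{2} - 9 = 0
  [y^{3} e^{x y}]:  A C + 3 = 0
  [x y^{2} e^{x y}, x y^{3} e^{x y}, x^{2} y^{3} e^{x y}]:  B C + 6 = 0
  [x y^{2} \cos{\left(y \right)}]:  B D + 4 = 0
  [y e^{x y} \cos{\left(y \right)}]:  C D - 6 = 0
  [\sin{\left(y \right)}]:  D - 2 = 0
Solving: A = -1, B = -2, C = 3, D = 2.
Check against the point condition:
  u(0, 0) = 5  ⟹  C + D = 5  ✓
Hence u(x, y) = - 2 x^{2} y^{2} - y^{2} + 3 e^{x y} + 2 \cos{\left(y \right)}.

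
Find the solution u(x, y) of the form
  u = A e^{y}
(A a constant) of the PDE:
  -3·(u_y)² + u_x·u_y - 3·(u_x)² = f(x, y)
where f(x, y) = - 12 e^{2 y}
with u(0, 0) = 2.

Substitute the ansatz u = A e^{y} into the left-hand side.
Derivatives of the ansatz:
  u_y = A e^{y}
  u_x = 0
Term by term:
  -3·(u_y)² = - 3 A^{2} e^{2 y}
  u_x·u_y = 0
  -3·(u_x)² = 0
So the left-hand side equals
  - 3 A^{2} e^{2 y}
This must equal f(x, y) = - 12 e^{2 y} identically.
Matching coefficients of the independent functions:
  [e^{2 y}]:  - 3 A^{2} = -12
These equations allow (A) = (-2) or (2).
Impose the point condition(s):
  u(0, 0) = 2  ⟹  A = 2
Only A = 2 satisfies everything.
Hence u(x, y) = 2 e^{y}.

Answer: u(x, y) = 2 e^{y}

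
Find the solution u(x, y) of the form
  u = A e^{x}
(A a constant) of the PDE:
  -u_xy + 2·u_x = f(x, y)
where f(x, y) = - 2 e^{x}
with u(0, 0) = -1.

Substitute the ansatz u = A e^{x} into the left-hand side.
Derivatives of the ansatz:
  u_xy = 0
  u_x = A e^{x}
Term by term:
  -u_xy = 0
  2·u_x = 2 A e^{x}
So the left-hand side equals
  2 A e^{x}
This must equal f(x, y) = - 2 e^{x} identically.
Matching coefficients of the independent functions:
  [e^{x}]:  2 A = -2
Solving: A = -1.
Check against the point condition:
  u(0, 0) = -1  ⟹  A = -1  ✓
Hence u(x, y) = - e^{x}.

Answer: u(x, y) = - e^{x}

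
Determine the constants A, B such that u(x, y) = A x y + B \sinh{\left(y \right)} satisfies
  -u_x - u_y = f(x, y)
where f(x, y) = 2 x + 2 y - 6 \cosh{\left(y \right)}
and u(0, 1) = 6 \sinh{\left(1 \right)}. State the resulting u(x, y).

Substitute the ansatz u = A x y + B \sinh{\left(y \right)} into the left-hand side.
Derivatives of the ansatz:
  u_x = A y
  u_y = A x + B \cosh{\left(y \right)}
Term by term:
  -u_x = - A y
  -u_y = - A x - B \cosh{\left(y \right)}
So the left-hand side equals
  - A x - A y - B \cosh{\left(y \right)}
This must equal f(x, y) = 2 x + 2 y - 6 \cosh{\left(y \right)} identically.
Matching coefficients of the independent functions:
  [x, y]:  - A = 2
  [\cosh{\left(y \right)}]:  - B = -6
Solving: A = -2, B = 6.
Check against the point condition:
  u(0, 1) = 6 \sinh{\left(1 \right)}  ⟹  B \sinh{\left(1 \right)} = 6 \sinh{\left(1 \right)}  ✓
Hence u(x, y) = - 2 x y + 6 \sinh{\left(y \right)}.

Answer: u(x, y) = - 2 x y + 6 \sinh{\left(y \right)}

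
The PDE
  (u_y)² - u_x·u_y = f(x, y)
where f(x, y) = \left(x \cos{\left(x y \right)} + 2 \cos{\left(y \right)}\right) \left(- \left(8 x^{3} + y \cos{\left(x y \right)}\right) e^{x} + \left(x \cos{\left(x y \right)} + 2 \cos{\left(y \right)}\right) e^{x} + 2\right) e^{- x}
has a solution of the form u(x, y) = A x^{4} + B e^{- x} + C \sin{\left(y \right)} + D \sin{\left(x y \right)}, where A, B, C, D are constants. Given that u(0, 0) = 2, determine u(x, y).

Answer: u(x, y) = 2 x^{4} + 2 \sin{\left(y \right)} + \sin{\left(x y \right)} + 2 e^{- x}

Derivation:
Substitute the ansatz u = A x^{4} + B e^{- x} + C \sin{\left(y \right)} + D \sin{\left(x y \right)} into the left-hand side.
Derivatives of the ansatz:
  u_y = C \cos{\left(y \right)} + D x \cos{\left(x y \right)}
  u_x = 4 A x^{3} - B e^{- x} + D y \cos{\left(x y \right)}
Term by term:
  (u_y)² = C^{2} \cos^{2}{\left(y \right)} + 2 C D x \cos{\left(y \right)} \cos{\left(x y \right)} + D^{2} x^{2} \cos^{2}{\left(x y \right)}
  -u_x·u_y = - 4 A C x^{3} \cos{\left(y \right)} - 4 A D x^{4} \cos{\left(x y \right)} + B C e^{- x} \cos{\left(y \right)} + B D x e^{- x} \cos{\left(x y \right)} - C D y \cos{\left(y \right)} \cos{\left(x y \right)} - D^{2} x y \cos^{2}{\left(x y \right)}
So the left-hand side equals
  - 4 A C x^{3} \cos{\left(y \right)} - 4 A D x^{4} \cos{\left(x y \right)} + B C e^{- x} \cos{\left(y \right)} + B D x e^{- x} \cos{\left(x y \right)} + C^{2} \cos^{2}{\left(y \right)} + 2 C D x \cos{\left(y \right)} \cos{\left(x y \right)} - C D y \cos{\left(y \right)} \cos{\left(x y \right)} + D^{2} x^{2} \cos^{2}{\left(x y \right)} - D^{2} x y \cos^{2}{\left(x y \right)}
This must equal f(x, y) identically; expanded, f = - 8 x^{4} \cos{\left(x y \right)} - 16 x^{3} \cos{\left(y \right)} + x^{2} \cos^{2}{\left(x y \right)} - x y \cos^{2}{\left(x y \right)} + 4 x \cos{\left(y \right)} \cos{\left(x y \right)} + 2 x e^{- x} \cos{\left(x y \right)} - 2 y \cos{\left(y \right)} \cos{\left(x y \right)} + 4 \cos^{2}{\left(y \right)} + 4 e^{- x} \cos{\left(y \right)}.
Matching coefficients of the independent functions:
  [x^{2} \cos^{2}{\left(x y \right)}]:  D^{2} = 1
  [x^{3} \cos{\left(y \right)}]:  - 4 A C = -16
  [x^{4} \cos{\left(x y \right)}]:  - 4 A D = -8
  [e^{- x} \cos{\left(y \right)}]:  B C = 4
  [x y \cos^{2}{\left(x y \right)}]:  - D^{2} = -1
  [x e^{- x} \cos{\left(x y \right)}]:  B D = 2
  [x \cos{\left(y \right)} \cos{\left(x y \right)}]:  2 C D = 4
  [y \cos{\left(y \right)} \cos{\left(x y \right)}]:  - C D = -2
  [\cos^{2}{\left(y \right)}]:  C^{2} = 4
These equations allow (A, B, C, D) = (-2, -2, -2, -1) or (2, 2, 2, 1).
Impose the point condition(s):
  u(0, 0) = 2  ⟹  B = 2
Only A = 2, B = 2, C = 2, D = 1 satisfies everything.
Hence u(x, y) = 2 x^{4} + 2 \sin{\left(y \right)} + \sin{\left(x y \right)} + 2 e^{- x}.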